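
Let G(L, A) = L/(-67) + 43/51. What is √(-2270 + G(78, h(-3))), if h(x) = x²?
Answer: I*√26508016479/3417 ≈ 47.648*I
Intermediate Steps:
G(L, A) = 43/51 - L/67 (G(L, A) = L*(-1/67) + 43*(1/51) = -L/67 + 43/51 = 43/51 - L/67)
√(-2270 + G(78, h(-3))) = √(-2270 + (43/51 - 1/67*78)) = √(-2270 + (43/51 - 78/67)) = √(-2270 - 1097/3417) = √(-7757687/3417) = I*√26508016479/3417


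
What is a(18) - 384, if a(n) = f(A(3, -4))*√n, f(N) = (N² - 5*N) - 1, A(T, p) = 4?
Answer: -384 - 15*√2 ≈ -405.21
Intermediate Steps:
f(N) = -1 + N² - 5*N
a(n) = -5*√n (a(n) = (-1 + 4² - 5*4)*√n = (-1 + 16 - 20)*√n = -5*√n)
a(18) - 384 = -15*√2 - 384 = -384 - 15*√2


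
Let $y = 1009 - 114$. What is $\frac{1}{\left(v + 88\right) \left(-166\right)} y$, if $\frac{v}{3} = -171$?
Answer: $\frac{179}{14110} \approx 0.012686$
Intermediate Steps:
$v = -513$ ($v = 3 \left(-171\right) = -513$)
$y = 895$
$\frac{1}{\left(v + 88\right) \left(-166\right)} y = \frac{1}{\left(-513 + 88\right) \left(-166\right)} 895 = \frac{1}{-425} \left(- \frac{1}{166}\right) 895 = \left(- \frac{1}{425}\right) \left(- \frac{1}{166}\right) 895 = \frac{1}{70550} \cdot 895 = \frac{179}{14110}$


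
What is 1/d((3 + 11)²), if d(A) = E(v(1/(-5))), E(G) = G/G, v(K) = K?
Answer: 1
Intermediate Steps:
E(G) = 1
d(A) = 1
1/d((3 + 11)²) = 1/1 = 1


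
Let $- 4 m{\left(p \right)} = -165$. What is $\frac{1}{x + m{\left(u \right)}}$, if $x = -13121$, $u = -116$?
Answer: $- \frac{4}{52319} \approx -7.6454 \cdot 10^{-5}$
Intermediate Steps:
$m{\left(p \right)} = \frac{165}{4}$ ($m{\left(p \right)} = \left(- \frac{1}{4}\right) \left(-165\right) = \frac{165}{4}$)
$\frac{1}{x + m{\left(u \right)}} = \frac{1}{-13121 + \frac{165}{4}} = \frac{1}{- \frac{52319}{4}} = - \frac{4}{52319}$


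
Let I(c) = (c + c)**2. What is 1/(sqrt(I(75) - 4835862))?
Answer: -I*sqrt(534818)/1604454 ≈ -0.0004558*I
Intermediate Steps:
I(c) = 4*c**2 (I(c) = (2*c)**2 = 4*c**2)
1/(sqrt(I(75) - 4835862)) = 1/(sqrt(4*75**2 - 4835862)) = 1/(sqrt(4*5625 - 4835862)) = 1/(sqrt(22500 - 4835862)) = 1/(sqrt(-4813362)) = 1/(3*I*sqrt(534818)) = -I*sqrt(534818)/1604454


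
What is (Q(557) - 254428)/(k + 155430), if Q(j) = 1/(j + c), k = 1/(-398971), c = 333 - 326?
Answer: -57251297584661/34974803266356 ≈ -1.6369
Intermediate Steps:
c = 7
k = -1/398971 ≈ -2.5064e-6
Q(j) = 1/(7 + j) (Q(j) = 1/(j + 7) = 1/(7 + j))
(Q(557) - 254428)/(k + 155430) = (1/(7 + 557) - 254428)/(-1/398971 + 155430) = (1/564 - 254428)/(62012062529/398971) = (1/564 - 254428)*(398971/62012062529) = -143497391/564*398971/62012062529 = -57251297584661/34974803266356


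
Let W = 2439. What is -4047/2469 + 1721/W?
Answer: -1873828/2007297 ≈ -0.93351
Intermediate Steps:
-4047/2469 + 1721/W = -4047/2469 + 1721/2439 = -4047*1/2469 + 1721*(1/2439) = -1349/823 + 1721/2439 = -1873828/2007297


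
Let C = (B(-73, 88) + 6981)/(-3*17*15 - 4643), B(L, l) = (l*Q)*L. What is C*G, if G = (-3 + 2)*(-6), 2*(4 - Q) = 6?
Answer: -1671/2704 ≈ -0.61797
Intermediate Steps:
Q = 1 (Q = 4 - ½*6 = 4 - 3 = 1)
B(L, l) = L*l (B(L, l) = (l*1)*L = l*L = L*l)
C = -557/5408 (C = (-73*88 + 6981)/(-3*17*15 - 4643) = (-6424 + 6981)/(-51*15 - 4643) = 557/(-765 - 4643) = 557/(-5408) = 557*(-1/5408) = -557/5408 ≈ -0.10300)
G = 6 (G = -1*(-6) = 6)
C*G = -557/5408*6 = -1671/2704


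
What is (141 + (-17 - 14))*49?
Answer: 5390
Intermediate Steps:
(141 + (-17 - 14))*49 = (141 - 31)*49 = 110*49 = 5390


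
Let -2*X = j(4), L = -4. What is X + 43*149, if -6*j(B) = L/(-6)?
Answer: 115327/18 ≈ 6407.1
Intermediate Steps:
j(B) = -1/9 (j(B) = -(-2)/(3*(-6)) = -(-2)*(-1)/(3*6) = -1/6*2/3 = -1/9)
X = 1/18 (X = -1/2*(-1/9) = 1/18 ≈ 0.055556)
X + 43*149 = 1/18 + 43*149 = 1/18 + 6407 = 115327/18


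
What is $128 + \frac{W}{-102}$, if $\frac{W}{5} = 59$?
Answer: $\frac{12761}{102} \approx 125.11$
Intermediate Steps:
$W = 295$ ($W = 5 \cdot 59 = 295$)
$128 + \frac{W}{-102} = 128 + \frac{1}{-102} \cdot 295 = 128 - \frac{295}{102} = \frac{12761}{102}$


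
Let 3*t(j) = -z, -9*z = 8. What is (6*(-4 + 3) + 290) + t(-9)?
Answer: 7676/27 ≈ 284.30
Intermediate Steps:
z = -8/9 (z = -⅑*8 = -8/9 ≈ -0.88889)
t(j) = 8/27 (t(j) = (-1*(-8/9))/3 = (⅓)*(8/9) = 8/27)
(6*(-4 + 3) + 290) + t(-9) = (6*(-4 + 3) + 290) + 8/27 = (6*(-1) + 290) + 8/27 = (-6 + 290) + 8/27 = 284 + 8/27 = 7676/27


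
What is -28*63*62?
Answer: -109368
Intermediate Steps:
-28*63*62 = -1764*62 = -109368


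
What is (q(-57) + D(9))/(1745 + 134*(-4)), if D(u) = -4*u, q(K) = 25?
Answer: -11/1209 ≈ -0.0090984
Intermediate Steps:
(q(-57) + D(9))/(1745 + 134*(-4)) = (25 - 4*9)/(1745 + 134*(-4)) = (25 - 36)/(1745 - 536) = -11/1209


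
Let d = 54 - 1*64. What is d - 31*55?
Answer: -1715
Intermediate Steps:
d = -10 (d = 54 - 64 = -10)
d - 31*55 = -10 - 31*55 = -10 - 1705 = -1715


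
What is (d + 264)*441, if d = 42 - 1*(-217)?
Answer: 230643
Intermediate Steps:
d = 259 (d = 42 + 217 = 259)
(d + 264)*441 = (259 + 264)*441 = 523*441 = 230643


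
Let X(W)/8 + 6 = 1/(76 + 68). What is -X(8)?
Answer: 863/18 ≈ 47.944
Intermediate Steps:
X(W) = -863/18 (X(W) = -48 + 8/(76 + 68) = -48 + 8/144 = -48 + 8*(1/144) = -48 + 1/18 = -863/18)
-X(8) = -1*(-863/18) = 863/18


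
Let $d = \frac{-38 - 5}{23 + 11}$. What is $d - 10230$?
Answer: $- \frac{347863}{34} \approx -10231.0$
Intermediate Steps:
$d = - \frac{43}{34} \approx -1.2647$
$d - 10230 = - \frac{43}{34} - 10230 = - \frac{347863}{34}$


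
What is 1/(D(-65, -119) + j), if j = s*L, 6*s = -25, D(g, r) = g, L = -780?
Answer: 1/3185 ≈ 0.00031397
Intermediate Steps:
s = -25/6 (s = (⅙)*(-25) = -25/6 ≈ -4.1667)
j = 3250 (j = -25/6*(-780) = 3250)
1/(D(-65, -119) + j) = 1/(-65 + 3250) = 1/3185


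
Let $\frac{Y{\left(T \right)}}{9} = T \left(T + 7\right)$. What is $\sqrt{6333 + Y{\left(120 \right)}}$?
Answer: $\sqrt{143493} \approx 378.8$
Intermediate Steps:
$Y{\left(T \right)} = 9 T \left(7 + T\right)$ ($Y{\left(T \right)} = 9 T \left(T + 7\right) = 9 T \left(7 + T\right)$)
$\sqrt{6333 + Y{\left(120 \right)}} = \sqrt{6333 + 9 \cdot 120 \left(7 + 120\right)} = \sqrt{6333 + 9 \cdot 120 \cdot 127} = \sqrt{6333 + 137160} = \sqrt{143493}$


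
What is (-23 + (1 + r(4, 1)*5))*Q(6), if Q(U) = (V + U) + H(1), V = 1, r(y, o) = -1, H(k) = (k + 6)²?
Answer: -1512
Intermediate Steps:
H(k) = (6 + k)²
Q(U) = 50 + U (Q(U) = (1 + U) + (6 + 1)² = (1 + U) + 7² = (1 + U) + 49 = 50 + U)
(-23 + (1 + r(4, 1)*5))*Q(6) = (-23 + (1 - 1*5))*(50 + 6) = (-23 + (1 - 5))*56 = (-23 - 4)*56 = -27*56 = -1512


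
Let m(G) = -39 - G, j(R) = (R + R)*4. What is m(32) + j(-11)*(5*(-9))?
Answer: 3889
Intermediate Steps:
j(R) = 8*R (j(R) = (2*R)*4 = 8*R)
m(32) + j(-11)*(5*(-9)) = (-39 - 1*32) + (8*(-11))*(5*(-9)) = (-39 - 32) - 88*(-45) = -71 + 3960 = 3889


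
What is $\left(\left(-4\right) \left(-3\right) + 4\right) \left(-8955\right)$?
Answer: $-143280$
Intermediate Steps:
$\left(\left(-4\right) \left(-3\right) + 4\right) \left(-8955\right) = \left(12 + 4\right) \left(-8955\right) = 16 \left(-8955\right) = -143280$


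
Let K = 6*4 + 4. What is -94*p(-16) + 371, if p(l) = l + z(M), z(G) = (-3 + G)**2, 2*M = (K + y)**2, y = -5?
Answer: -12852113/2 ≈ -6.4261e+6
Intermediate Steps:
K = 28 (K = 24 + 4 = 28)
M = 529/2 (M = (28 - 5)**2/2 = (1/2)*23**2 = (1/2)*529 = 529/2 ≈ 264.50)
p(l) = 273529/4 + l (p(l) = l + (-3 + 529/2)**2 = l + (523/2)**2 = l + 273529/4 = 273529/4 + l)
-94*p(-16) + 371 = -94*(273529/4 - 16) + 371 = -94*273465/4 + 371 = -12852855/2 + 371 = -12852113/2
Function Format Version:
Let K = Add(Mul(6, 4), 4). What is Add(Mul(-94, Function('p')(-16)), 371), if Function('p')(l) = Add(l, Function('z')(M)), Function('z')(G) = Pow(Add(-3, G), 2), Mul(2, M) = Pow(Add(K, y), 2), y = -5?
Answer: Rational(-12852113, 2) ≈ -6.4261e+6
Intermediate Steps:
K = 28 (K = Add(24, 4) = 28)
M = Rational(529, 2) (M = Mul(Rational(1, 2), Pow(Add(28, -5), 2)) = Mul(Rational(1, 2), Pow(23, 2)) = Mul(Rational(1, 2), 529) = Rational(529, 2) ≈ 264.50)
Function('p')(l) = Add(Rational(273529, 4), l) (Function('p')(l) = Add(l, Pow(Add(-3, Rational(529, 2)), 2)) = Add(l, Pow(Rational(523, 2), 2)) = Add(l, Rational(273529, 4)) = Add(Rational(273529, 4), l))
Add(Mul(-94, Function('p')(-16)), 371) = Add(Mul(-94, Add(Rational(273529, 4), -16)), 371) = Add(Mul(-94, Rational(273465, 4)), 371) = Add(Rational(-12852855, 2), 371) = Rational(-12852113, 2)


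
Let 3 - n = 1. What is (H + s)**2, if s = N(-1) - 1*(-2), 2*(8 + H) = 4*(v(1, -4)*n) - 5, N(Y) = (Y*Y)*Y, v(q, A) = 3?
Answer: 25/4 ≈ 6.2500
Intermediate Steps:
n = 2 (n = 3 - 1*1 = 3 - 1 = 2)
N(Y) = Y**3 (N(Y) = Y**2*Y = Y**3)
H = 3/2 (H = -8 + (4*(3*2) - 5)/2 = -8 + (4*6 - 5)/2 = -8 + (24 - 5)/2 = -8 + (1/2)*19 = -8 + 19/2 = 3/2 ≈ 1.5000)
s = 1 (s = (-1)**3 - 1*(-2) = -1 + 2 = 1)
(H + s)**2 = (3/2 + 1)**2 = (5/2)**2 = 25/4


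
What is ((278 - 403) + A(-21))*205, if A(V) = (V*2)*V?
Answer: 155185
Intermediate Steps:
A(V) = 2*V² (A(V) = (2*V)*V = 2*V²)
((278 - 403) + A(-21))*205 = ((278 - 403) + 2*(-21)²)*205 = (-125 + 2*441)*205 = (-125 + 882)*205 = 757*205 = 155185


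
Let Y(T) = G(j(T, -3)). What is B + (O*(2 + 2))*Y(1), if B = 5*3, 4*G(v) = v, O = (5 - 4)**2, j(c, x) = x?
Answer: 12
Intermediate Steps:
O = 1 (O = 1**2 = 1)
G(v) = v/4
B = 15
Y(T) = -3/4 (Y(T) = (1/4)*(-3) = -3/4)
B + (O*(2 + 2))*Y(1) = 15 + (1*(2 + 2))*(-3/4) = 15 + (1*4)*(-3/4) = 15 + 4*(-3/4) = 15 - 3 = 12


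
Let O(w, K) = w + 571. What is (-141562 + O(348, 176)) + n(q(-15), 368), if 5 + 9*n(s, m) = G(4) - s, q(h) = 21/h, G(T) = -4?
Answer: -6328973/45 ≈ -1.4064e+5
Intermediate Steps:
n(s, m) = -1 - s/9 (n(s, m) = -5/9 + (-4 - s)/9 = -5/9 + (-4/9 - s/9) = -1 - s/9)
O(w, K) = 571 + w
(-141562 + O(348, 176)) + n(q(-15), 368) = (-141562 + (571 + 348)) + (-1 - 7/(3*(-15))) = (-141562 + 919) + (-1 - 7*(-1)/(3*15)) = -140643 + (-1 - 1/9*(-7/5)) = -140643 + (-1 + 7/45) = -140643 - 38/45 = -6328973/45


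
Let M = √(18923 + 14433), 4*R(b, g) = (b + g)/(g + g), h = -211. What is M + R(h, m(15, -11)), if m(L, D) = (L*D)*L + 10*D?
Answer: 699/5170 + 2*√8339 ≈ 182.77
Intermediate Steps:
m(L, D) = 10*D + D*L² (m(L, D) = (D*L)*L + 10*D = D*L² + 10*D = 10*D + D*L²)
R(b, g) = (b + g)/(8*g) (R(b, g) = ((b + g)/(g + g))/4 = ((b + g)/((2*g)))/4 = ((b + g)*(1/(2*g)))/4 = ((b + g)/(2*g))/4 = (b + g)/(8*g))
M = 2*√8339 (M = √33356 = 2*√8339 ≈ 182.64)
M + R(h, m(15, -11)) = 2*√8339 + (-211 - 11*(10 + 15²))/(8*((-11*(10 + 15²)))) = 2*√8339 + (-211 - 11*(10 + 225))/(8*((-11*(10 + 225)))) = 2*√8339 + (-211 - 11*235)/(8*((-11*235))) = 2*√8339 + (⅛)*(-211 - 2585)/(-2585) = 2*√8339 + (⅛)*(-1/2585)*(-2796) = 2*√8339 + 699/5170 = 699/5170 + 2*√8339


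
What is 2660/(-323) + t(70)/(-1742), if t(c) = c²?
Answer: -163590/14807 ≈ -11.048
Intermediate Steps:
2660/(-323) + t(70)/(-1742) = 2660/(-323) + 70²/(-1742) = 2660*(-1/323) + 4900*(-1/1742) = -140/17 - 2450/871 = -163590/14807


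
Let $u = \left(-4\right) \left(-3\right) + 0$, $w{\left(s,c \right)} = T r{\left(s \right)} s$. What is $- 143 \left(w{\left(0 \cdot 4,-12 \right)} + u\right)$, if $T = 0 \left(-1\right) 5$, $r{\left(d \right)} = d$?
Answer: $-1716$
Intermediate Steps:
$T = 0$ ($T = 0 \cdot 5 = 0$)
$w{\left(s,c \right)} = 0$ ($w{\left(s,c \right)} = 0 s s = 0 s = 0$)
$u = 12$ ($u = 12 + 0 = 12$)
$- 143 \left(w{\left(0 \cdot 4,-12 \right)} + u\right) = - 143 \left(0 + 12\right) = \left(-143\right) 12 = -1716$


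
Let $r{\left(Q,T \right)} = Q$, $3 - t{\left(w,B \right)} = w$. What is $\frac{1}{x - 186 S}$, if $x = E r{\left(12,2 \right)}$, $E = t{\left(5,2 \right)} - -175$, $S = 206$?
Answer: $- \frac{1}{36240} \approx -2.7594 \cdot 10^{-5}$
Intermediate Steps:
$t{\left(w,B \right)} = 3 - w$
$E = 173$ ($E = \left(3 - 5\right) - -175 = \left(3 - 5\right) + 175 = -2 + 175 = 173$)
$x = 2076$ ($x = 173 \cdot 12 = 2076$)
$\frac{1}{x - 186 S} = \frac{1}{2076 - 38316} = \frac{1}{-36240} = - \frac{1}{36240}$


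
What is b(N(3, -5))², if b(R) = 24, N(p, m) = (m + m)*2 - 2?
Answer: 576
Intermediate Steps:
N(p, m) = -2 + 4*m (N(p, m) = (2*m)*2 - 2 = 4*m - 2 = -2 + 4*m)
b(N(3, -5))² = 24² = 576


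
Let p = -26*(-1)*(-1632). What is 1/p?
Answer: -1/42432 ≈ -2.3567e-5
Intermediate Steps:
p = -42432 (p = 26*(-1632) = -42432)
1/p = 1/(-42432) = -1/42432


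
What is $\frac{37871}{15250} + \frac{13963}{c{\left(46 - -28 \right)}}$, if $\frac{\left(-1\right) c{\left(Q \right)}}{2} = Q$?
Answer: $- \frac{103665421}{1128500} \approx -91.861$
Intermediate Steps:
$c{\left(Q \right)} = - 2 Q$
$\frac{37871}{15250} + \frac{13963}{c{\left(46 - -28 \right)}} = \frac{37871}{15250} + \frac{13963}{\left(-2\right) \left(46 - -28\right)} = 37871 \cdot \frac{1}{15250} + \frac{13963}{\left(-2\right) \left(46 + 28\right)} = \frac{37871}{15250} + \frac{13963}{\left(-2\right) 74} = \frac{37871}{15250} + \frac{13963}{-148} = \frac{37871}{15250} + 13963 \left(- \frac{1}{148}\right) = \frac{37871}{15250} - \frac{13963}{148} = - \frac{103665421}{1128500}$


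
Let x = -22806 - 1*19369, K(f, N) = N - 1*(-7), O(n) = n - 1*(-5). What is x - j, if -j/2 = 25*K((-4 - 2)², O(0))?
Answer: -41575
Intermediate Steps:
O(n) = 5 + n (O(n) = n + 5 = 5 + n)
K(f, N) = 7 + N (K(f, N) = N + 7 = 7 + N)
j = -600 (j = -50*(7 + (5 + 0)) = -50*(7 + 5) = -50*12 = -2*300 = -600)
x = -42175 (x = -22806 - 19369 = -42175)
x - j = -42175 - 1*(-600) = -42175 + 600 = -41575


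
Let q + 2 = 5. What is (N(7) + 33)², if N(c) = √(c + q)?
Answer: (33 + √10)² ≈ 1307.7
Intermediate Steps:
q = 3 (q = -2 + 5 = 3)
N(c) = √(3 + c) (N(c) = √(c + 3) = √(3 + c))
(N(7) + 33)² = (√(3 + 7) + 33)² = (√10 + 33)² = (33 + √10)²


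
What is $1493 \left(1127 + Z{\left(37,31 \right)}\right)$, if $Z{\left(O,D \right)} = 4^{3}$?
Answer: $1778163$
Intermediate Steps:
$Z{\left(O,D \right)} = 64$
$1493 \left(1127 + Z{\left(37,31 \right)}\right) = 1493 \left(1127 + 64\right) = 1493 \cdot 1191 = 1778163$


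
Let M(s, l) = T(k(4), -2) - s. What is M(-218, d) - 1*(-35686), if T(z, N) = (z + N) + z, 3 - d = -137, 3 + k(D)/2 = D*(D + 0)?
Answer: 35954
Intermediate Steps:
k(D) = -6 + 2*D² (k(D) = -6 + 2*(D*(D + 0)) = -6 + 2*(D*D) = -6 + 2*D²)
d = 140 (d = 3 - 1*(-137) = 3 + 137 = 140)
T(z, N) = N + 2*z (T(z, N) = (N + z) + z = N + 2*z)
M(s, l) = 50 - s (M(s, l) = (-2 + 2*(-6 + 2*4²)) - s = (-2 + 2*(-6 + 2*16)) - s = (-2 + 2*(-6 + 32)) - s = (-2 + 2*26) - s = (-2 + 52) - s = 50 - s)
M(-218, d) - 1*(-35686) = (50 - 1*(-218)) - 1*(-35686) = (50 + 218) + 35686 = 268 + 35686 = 35954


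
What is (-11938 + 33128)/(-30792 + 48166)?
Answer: 10595/8687 ≈ 1.2196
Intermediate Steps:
(-11938 + 33128)/(-30792 + 48166) = 21190/17374 = 21190*(1/17374) = 10595/8687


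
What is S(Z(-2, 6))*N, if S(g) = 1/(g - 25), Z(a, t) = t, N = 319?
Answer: -319/19 ≈ -16.789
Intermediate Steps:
S(g) = 1/(-25 + g)
S(Z(-2, 6))*N = 319/(-25 + 6) = 319/(-19) = -1/19*319 = -319/19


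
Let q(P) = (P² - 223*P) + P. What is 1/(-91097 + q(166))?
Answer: -1/100393 ≈ -9.9609e-6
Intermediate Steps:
q(P) = P² - 222*P
1/(-91097 + q(166)) = 1/(-91097 + 166*(-222 + 166)) = 1/(-91097 + 166*(-56)) = 1/(-91097 - 9296) = 1/(-100393) = -1/100393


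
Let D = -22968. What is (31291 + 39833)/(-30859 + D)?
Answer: -71124/53827 ≈ -1.3213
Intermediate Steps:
(31291 + 39833)/(-30859 + D) = (31291 + 39833)/(-30859 - 22968) = 71124/(-53827) = 71124*(-1/53827) = -71124/53827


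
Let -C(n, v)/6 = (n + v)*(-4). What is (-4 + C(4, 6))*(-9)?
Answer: -2124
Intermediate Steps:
C(n, v) = 24*n + 24*v (C(n, v) = -6*(n + v)*(-4) = -6*(-4*n - 4*v) = 24*n + 24*v)
(-4 + C(4, 6))*(-9) = (-4 + (24*4 + 24*6))*(-9) = (-4 + (96 + 144))*(-9) = (-4 + 240)*(-9) = 236*(-9) = -2124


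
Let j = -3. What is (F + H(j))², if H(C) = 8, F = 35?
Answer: 1849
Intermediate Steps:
(F + H(j))² = (35 + 8)² = 43² = 1849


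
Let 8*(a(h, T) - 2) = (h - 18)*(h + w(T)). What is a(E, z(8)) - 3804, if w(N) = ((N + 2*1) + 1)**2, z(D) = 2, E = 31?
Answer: -3711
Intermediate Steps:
w(N) = (3 + N)**2 (w(N) = ((N + 2) + 1)**2 = ((2 + N) + 1)**2 = (3 + N)**2)
a(h, T) = 2 + (-18 + h)*(h + (3 + T)**2)/8 (a(h, T) = 2 + ((h - 18)*(h + (3 + T)**2))/8 = 2 + ((-18 + h)*(h + (3 + T)**2))/8 = 2 + (-18 + h)*(h + (3 + T)**2)/8)
a(E, z(8)) - 3804 = (2 - 9/4*31 - 9*(3 + 2)**2/4 + (1/8)*31**2 + (1/8)*31*(3 + 2)**2) - 3804 = (2 - 279/4 - 9/4*5**2 + (1/8)*961 + (1/8)*31*5**2) - 3804 = (2 - 279/4 - 9/4*25 + 961/8 + (1/8)*31*25) - 3804 = (2 - 279/4 - 225/4 + 961/8 + 775/8) - 3804 = 93 - 3804 = -3711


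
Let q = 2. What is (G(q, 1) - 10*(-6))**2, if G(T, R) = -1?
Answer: 3481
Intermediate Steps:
(G(q, 1) - 10*(-6))**2 = (-1 - 10*(-6))**2 = (-1 + 60)**2 = 59**2 = 3481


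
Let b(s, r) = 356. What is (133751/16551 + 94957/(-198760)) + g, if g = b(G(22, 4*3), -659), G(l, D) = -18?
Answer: 1196137642013/3289676760 ≈ 363.60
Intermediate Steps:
g = 356
(133751/16551 + 94957/(-198760)) + g = (133751/16551 + 94957/(-198760)) + 356 = (133751*(1/16551) + 94957*(-1/198760)) + 356 = (133751/16551 - 94957/198760) + 356 = 25012715453/3289676760 + 356 = 1196137642013/3289676760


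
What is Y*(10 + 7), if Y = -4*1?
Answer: -68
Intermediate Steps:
Y = -4
Y*(10 + 7) = -4*(10 + 7) = -4*17 = -68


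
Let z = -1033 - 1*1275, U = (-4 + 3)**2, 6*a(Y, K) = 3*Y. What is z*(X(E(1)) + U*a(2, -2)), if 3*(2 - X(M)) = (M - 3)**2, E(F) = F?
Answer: -11540/3 ≈ -3846.7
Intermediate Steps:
a(Y, K) = Y/2 (a(Y, K) = (3*Y)/6 = Y/2)
X(M) = 2 - (-3 + M)**2/3 (X(M) = 2 - (M - 3)**2/3 = 2 - (-3 + M)**2/3)
U = 1 (U = (-1)**2 = 1)
z = -2308 (z = -1033 - 1275 = -2308)
z*(X(E(1)) + U*a(2, -2)) = -2308*((2 - (-3 + 1)**2/3) + 1*((1/2)*2)) = -2308*((2 - 1/3*(-2)**2) + 1*1) = -2308*((2 - 1/3*4) + 1) = -2308*((2 - 4/3) + 1) = -2308*(2/3 + 1) = -2308*5/3 = -11540/3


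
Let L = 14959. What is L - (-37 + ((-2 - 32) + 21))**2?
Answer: 12459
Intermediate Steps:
L - (-37 + ((-2 - 32) + 21))**2 = 14959 - (-37 + ((-2 - 32) + 21))**2 = 14959 - (-37 + (-34 + 21))**2 = 14959 - (-37 - 13)**2 = 14959 - 1*(-50)**2 = 14959 - 1*2500 = 14959 - 2500 = 12459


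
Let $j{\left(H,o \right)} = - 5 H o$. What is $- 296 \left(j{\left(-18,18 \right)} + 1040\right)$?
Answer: $-787360$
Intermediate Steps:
$j{\left(H,o \right)} = - 5 H o$
$- 296 \left(j{\left(-18,18 \right)} + 1040\right) = - 296 \left(\left(-5\right) \left(-18\right) 18 + 1040\right) = - 296 \left(1620 + 1040\right) = \left(-296\right) 2660 = -787360$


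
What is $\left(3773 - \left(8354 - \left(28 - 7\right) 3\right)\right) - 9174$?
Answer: $-13692$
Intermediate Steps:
$\left(3773 - \left(8354 - \left(28 - 7\right) 3\right)\right) - 9174 = \left(3773 + \left(\left(21 \cdot 3 + 26\right) - 8380\right)\right) - 9174 = \left(3773 + \left(\left(63 + 26\right) - 8380\right)\right) - 9174 = \left(3773 + \left(89 - 8380\right)\right) - 9174 = \left(3773 - 8291\right) - 9174 = -4518 - 9174 = -13692$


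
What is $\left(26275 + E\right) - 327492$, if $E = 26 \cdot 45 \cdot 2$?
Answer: $-298877$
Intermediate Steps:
$E = 2340$ ($E = 1170 \cdot 2 = 2340$)
$\left(26275 + E\right) - 327492 = \left(26275 + 2340\right) - 327492 = 28615 - 327492 = -298877$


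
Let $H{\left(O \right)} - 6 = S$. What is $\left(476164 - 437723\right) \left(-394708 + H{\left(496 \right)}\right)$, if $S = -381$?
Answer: $-15187385603$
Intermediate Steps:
$H{\left(O \right)} = -375$ ($H{\left(O \right)} = 6 - 381 = -375$)
$\left(476164 - 437723\right) \left(-394708 + H{\left(496 \right)}\right) = \left(476164 - 437723\right) \left(-394708 - 375\right) = 38441 \left(-395083\right) = -15187385603$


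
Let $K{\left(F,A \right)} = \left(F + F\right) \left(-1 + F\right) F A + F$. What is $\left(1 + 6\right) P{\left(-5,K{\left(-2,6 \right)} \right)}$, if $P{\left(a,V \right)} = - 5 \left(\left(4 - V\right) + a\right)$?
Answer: $-5075$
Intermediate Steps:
$K{\left(F,A \right)} = F + 2 A F^{2} \left(-1 + F\right)$ ($K{\left(F,A \right)} = 2 F \left(-1 + F\right) F A + F = 2 F^{2} \left(-1 + F\right) A + F = 2 A F^{2} \left(-1 + F\right) + F = F + 2 A F^{2} \left(-1 + F\right)$)
$P{\left(a,V \right)} = -20 - 5 a + 5 V$ ($P{\left(a,V \right)} = - 5 \left(4 + a - V\right) = -20 - 5 a + 5 V$)
$\left(1 + 6\right) P{\left(-5,K{\left(-2,6 \right)} \right)} = \left(1 + 6\right) \left(-20 - -25 + 5 \left(- 2 \left(1 - 12 \left(-2\right) + 2 \cdot 6 \left(-2\right)^{2}\right)\right)\right) = 7 \left(-20 + 25 + 5 \left(- 2 \left(1 + 24 + 2 \cdot 6 \cdot 4\right)\right)\right) = 7 \left(-20 + 25 + 5 \left(- 2 \left(1 + 24 + 48\right)\right)\right) = 7 \left(-20 + 25 + 5 \left(\left(-2\right) 73\right)\right) = 7 \left(-20 + 25 + 5 \left(-146\right)\right) = 7 \left(-20 + 25 - 730\right) = 7 \left(-725\right) = -5075$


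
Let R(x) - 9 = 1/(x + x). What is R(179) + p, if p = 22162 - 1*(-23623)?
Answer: 16394253/358 ≈ 45794.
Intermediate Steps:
p = 45785 (p = 22162 + 23623 = 45785)
R(x) = 9 + 1/(2*x) (R(x) = 9 + 1/(x + x) = 9 + 1/(2*x))
R(179) + p = (9 + (½)/179) + 45785 = (9 + (½)*(1/179)) + 45785 = (9 + 1/358) + 45785 = 3223/358 + 45785 = 16394253/358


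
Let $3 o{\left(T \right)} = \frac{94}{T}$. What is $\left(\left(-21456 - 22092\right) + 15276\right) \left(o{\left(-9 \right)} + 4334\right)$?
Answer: $- \frac{1101891776}{9} \approx -1.2243 \cdot 10^{8}$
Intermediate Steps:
$o{\left(T \right)} = \frac{94}{3 T}$ ($o{\left(T \right)} = \frac{94 \frac{1}{T}}{3} = \frac{94}{3 T}$)
$\left(\left(-21456 - 22092\right) + 15276\right) \left(o{\left(-9 \right)} + 4334\right) = \left(\left(-21456 - 22092\right) + 15276\right) \left(\frac{94}{3 \left(-9\right)} + 4334\right) = \left(\left(-21456 - 22092\right) + 15276\right) \left(\frac{94}{3} \left(- \frac{1}{9}\right) + 4334\right) = \left(-43548 + 15276\right) \left(- \frac{94}{27} + 4334\right) = \left(-28272\right) \frac{116924}{27} = - \frac{1101891776}{9}$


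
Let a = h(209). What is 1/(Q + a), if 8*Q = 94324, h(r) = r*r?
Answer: 2/110943 ≈ 1.8027e-5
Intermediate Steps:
h(r) = r²
a = 43681 (a = 209² = 43681)
Q = 23581/2 (Q = (⅛)*94324 = 23581/2 ≈ 11791.)
1/(Q + a) = 1/(23581/2 + 43681) = 1/(110943/2) = 2/110943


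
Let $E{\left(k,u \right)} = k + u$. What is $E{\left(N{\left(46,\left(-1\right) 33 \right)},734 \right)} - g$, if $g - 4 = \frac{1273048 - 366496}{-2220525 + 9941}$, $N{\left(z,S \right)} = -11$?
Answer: $\frac{198789556}{276323} \approx 719.41$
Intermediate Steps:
$g = \frac{991973}{276323}$ ($g = 4 + \frac{1273048 - 366496}{-2220525 + 9941} = 4 + \frac{906552}{-2210584} = 4 + 906552 \left(- \frac{1}{2210584}\right) = 4 - \frac{113319}{276323} = \frac{991973}{276323} \approx 3.5899$)
$E{\left(N{\left(46,\left(-1\right) 33 \right)},734 \right)} - g = \left(-11 + 734\right) - \frac{991973}{276323} = 723 - \frac{991973}{276323} = \frac{198789556}{276323}$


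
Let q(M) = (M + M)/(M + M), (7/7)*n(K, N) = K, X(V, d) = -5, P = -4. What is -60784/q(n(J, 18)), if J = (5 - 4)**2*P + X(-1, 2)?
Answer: -60784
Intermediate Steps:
J = -9 (J = (5 - 4)**2*(-4) - 5 = 1**2*(-4) - 5 = 1*(-4) - 5 = -4 - 5 = -9)
n(K, N) = K
q(M) = 1 (q(M) = (2*M)/((2*M)) = (2*M)*(1/(2*M)) = 1)
-60784/q(n(J, 18)) = -60784/1 = -60784*1 = -60784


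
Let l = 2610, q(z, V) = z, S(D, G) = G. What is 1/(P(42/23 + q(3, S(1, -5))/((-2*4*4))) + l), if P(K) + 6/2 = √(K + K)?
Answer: 319792/833697319 - 20*√1173/2501091957 ≈ 0.00038331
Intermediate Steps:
P(K) = -3 + √2*√K (P(K) = -3 + √(K + K) = -3 + √(2*K) = -3 + √2*√K)
1/(P(42/23 + q(3, S(1, -5))/((-2*4*4))) + l) = 1/((-3 + √2*√(42/23 + 3/((-2*4*4)))) + 2610) = 1/((-3 + √2*√(42*(1/23) + 3/((-8*4)))) + 2610) = 1/((-3 + √2*√(42/23 + 3/(-32))) + 2610) = 1/((-3 + √2*√(42/23 + 3*(-1/32))) + 2610) = 1/((-3 + √2*√(42/23 - 3/32)) + 2610) = 1/((-3 + √2*√(1275/736)) + 2610) = 1/((-3 + √2*(5*√2346/184)) + 2610) = 1/((-3 + 5*√1173/92) + 2610) = 1/(2607 + 5*√1173/92)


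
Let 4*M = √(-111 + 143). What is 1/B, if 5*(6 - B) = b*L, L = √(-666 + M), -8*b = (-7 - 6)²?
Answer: 1/(6 + 169*I*√(666 - √2)/40) ≈ 0.00050423 - 0.0091534*I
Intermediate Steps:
M = √2 (M = √(-111 + 143)/4 = √32/4 = (4*√2)/4 = √2 ≈ 1.4142)
b = -169/8 (b = -(-7 - 6)²/8 = -⅛*(-13)² = -⅛*169 = -169/8 ≈ -21.125)
L = √(-666 + √2) ≈ 25.78*I
B = 6 + 169*√(-666 + √2)/40 (B = 6 - (-169)*√(-666 + √2)/40 = 6 + 169*√(-666 + √2)/40 ≈ 6.0 + 108.92*I)
1/B = 1/(6 + 169*√(-666 + √2)/40)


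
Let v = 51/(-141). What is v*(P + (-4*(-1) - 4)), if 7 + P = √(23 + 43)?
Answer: 119/47 - 17*√66/47 ≈ -0.40657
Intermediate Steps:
P = -7 + √66 (P = -7 + √(23 + 43) = -7 + √66 ≈ 1.1240)
v = -17/47 (v = 51*(-1/141) = -17/47 ≈ -0.36170)
v*(P + (-4*(-1) - 4)) = -17*((-7 + √66) + (-4*(-1) - 4))/47 = -17*((-7 + √66) + (4 - 4))/47 = -17*((-7 + √66) + 0)/47 = -17*(-7 + √66)/47 = 119/47 - 17*√66/47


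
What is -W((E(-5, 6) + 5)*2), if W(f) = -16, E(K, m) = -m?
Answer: 16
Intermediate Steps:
-W((E(-5, 6) + 5)*2) = -1*(-16) = 16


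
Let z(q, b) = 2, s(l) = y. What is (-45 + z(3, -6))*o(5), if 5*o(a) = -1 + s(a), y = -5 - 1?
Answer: 301/5 ≈ 60.200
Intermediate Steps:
y = -6
s(l) = -6
o(a) = -7/5 (o(a) = (-1 - 6)/5 = (⅕)*(-7) = -7/5)
(-45 + z(3, -6))*o(5) = (-45 + 2)*(-7/5) = -43*(-7/5) = 301/5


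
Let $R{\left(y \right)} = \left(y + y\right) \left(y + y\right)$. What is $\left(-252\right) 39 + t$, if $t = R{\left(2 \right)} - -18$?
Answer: $-9794$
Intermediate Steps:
$R{\left(y \right)} = 4 y^{2}$ ($R{\left(y \right)} = 2 y 2 y = 4 y^{2}$)
$t = 34$ ($t = 4 \cdot 2^{2} - -18 = 4 \cdot 4 + 18 = 16 + 18 = 34$)
$\left(-252\right) 39 + t = \left(-252\right) 39 + 34 = -9828 + 34 = -9794$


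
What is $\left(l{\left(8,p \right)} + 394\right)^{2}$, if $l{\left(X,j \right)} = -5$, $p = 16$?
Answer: $151321$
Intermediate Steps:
$\left(l{\left(8,p \right)} + 394\right)^{2} = \left(-5 + 394\right)^{2} = 389^{2} = 151321$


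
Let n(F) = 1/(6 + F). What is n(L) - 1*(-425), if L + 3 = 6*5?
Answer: 14026/33 ≈ 425.03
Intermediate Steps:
L = 27 (L = -3 + 6*5 = -3 + 30 = 27)
n(L) - 1*(-425) = 1/(6 + 27) - 1*(-425) = 1/33 + 425 = 14026/33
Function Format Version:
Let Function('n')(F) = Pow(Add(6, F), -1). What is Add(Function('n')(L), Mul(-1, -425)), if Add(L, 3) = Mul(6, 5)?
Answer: Rational(14026, 33) ≈ 425.03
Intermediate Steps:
L = 27 (L = Add(-3, Mul(6, 5)) = Add(-3, 30) = 27)
Add(Function('n')(L), Mul(-1, -425)) = Add(Pow(Add(6, 27), -1), Mul(-1, -425)) = Add(Pow(33, -1), 425) = Add(Rational(1, 33), 425) = Rational(14026, 33)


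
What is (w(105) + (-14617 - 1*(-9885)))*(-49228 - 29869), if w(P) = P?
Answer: 365981819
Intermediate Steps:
(w(105) + (-14617 - 1*(-9885)))*(-49228 - 29869) = (105 + (-14617 - 1*(-9885)))*(-49228 - 29869) = (105 + (-14617 + 9885))*(-79097) = (105 - 4732)*(-79097) = -4627*(-79097) = 365981819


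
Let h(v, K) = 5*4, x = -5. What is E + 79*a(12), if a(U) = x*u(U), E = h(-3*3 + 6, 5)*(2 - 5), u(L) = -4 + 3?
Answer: 335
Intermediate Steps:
u(L) = -1
h(v, K) = 20
E = -60 (E = 20*(2 - 5) = 20*(-3) = -60)
a(U) = 5 (a(U) = -5*(-1) = 5)
E + 79*a(12) = -60 + 79*5 = -60 + 395 = 335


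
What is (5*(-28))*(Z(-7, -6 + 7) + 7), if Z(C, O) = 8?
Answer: -2100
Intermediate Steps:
(5*(-28))*(Z(-7, -6 + 7) + 7) = (5*(-28))*(8 + 7) = -140*15 = -2100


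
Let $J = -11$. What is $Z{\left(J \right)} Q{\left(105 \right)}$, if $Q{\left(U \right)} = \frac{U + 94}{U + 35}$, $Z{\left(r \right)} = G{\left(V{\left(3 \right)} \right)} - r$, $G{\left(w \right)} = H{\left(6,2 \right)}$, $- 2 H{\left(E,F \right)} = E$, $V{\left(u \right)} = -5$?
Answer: $\frac{398}{35} \approx 11.371$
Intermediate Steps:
$H{\left(E,F \right)} = - \frac{E}{2}$
$G{\left(w \right)} = -3$ ($G{\left(w \right)} = \left(- \frac{1}{2}\right) 6 = -3$)
$Z{\left(r \right)} = -3 - r$
$Q{\left(U \right)} = \frac{94 + U}{35 + U}$
$Z{\left(J \right)} Q{\left(105 \right)} = \left(-3 - -11\right) \frac{94 + 105}{35 + 105} = \left(-3 + 11\right) \frac{1}{140} \cdot 199 = 8 \cdot \frac{1}{140} \cdot 199 = 8 \cdot \frac{199}{140} = \frac{398}{35}$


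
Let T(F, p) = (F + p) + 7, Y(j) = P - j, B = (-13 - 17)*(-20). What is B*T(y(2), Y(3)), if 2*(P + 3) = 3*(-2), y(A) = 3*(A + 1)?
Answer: 4200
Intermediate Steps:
B = 600 (B = -30*(-20) = 600)
y(A) = 3 + 3*A (y(A) = 3*(1 + A) = 3 + 3*A)
P = -6 (P = -3 + (3*(-2))/2 = -3 + (½)*(-6) = -3 - 3 = -6)
Y(j) = -6 - j
T(F, p) = 7 + F + p
B*T(y(2), Y(3)) = 600*(7 + (3 + 3*2) + (-6 - 1*3)) = 600*(7 + (3 + 6) + (-6 - 3)) = 600*(7 + 9 - 9) = 600*7 = 4200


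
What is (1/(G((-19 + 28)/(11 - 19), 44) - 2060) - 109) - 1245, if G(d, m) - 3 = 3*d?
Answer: -22317990/16483 ≈ -1354.0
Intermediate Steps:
G(d, m) = 3 + 3*d
(1/(G((-19 + 28)/(11 - 19), 44) - 2060) - 109) - 1245 = (1/((3 + 3*((-19 + 28)/(11 - 19))) - 2060) - 109) - 1245 = (1/((3 + 3*(9/(-8))) - 2060) - 109) - 1245 = (1/((3 + 3*(9*(-1/8))) - 2060) - 109) - 1245 = (1/((3 + 3*(-9/8)) - 2060) - 109) - 1245 = (1/((3 - 27/8) - 2060) - 109) - 1245 = (1/(-3/8 - 2060) - 109) - 1245 = (1/(-16483/8) - 109) - 1245 = (-8/16483 - 109) - 1245 = -1796655/16483 - 1245 = -22317990/16483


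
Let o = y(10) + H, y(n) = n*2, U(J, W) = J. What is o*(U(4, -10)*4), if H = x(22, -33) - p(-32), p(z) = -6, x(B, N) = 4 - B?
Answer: 128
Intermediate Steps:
y(n) = 2*n
H = -12 (H = (4 - 1*22) - 1*(-6) = (4 - 22) + 6 = -18 + 6 = -12)
o = 8 (o = 2*10 - 12 = 20 - 12 = 8)
o*(U(4, -10)*4) = 8*(4*4) = 8*16 = 128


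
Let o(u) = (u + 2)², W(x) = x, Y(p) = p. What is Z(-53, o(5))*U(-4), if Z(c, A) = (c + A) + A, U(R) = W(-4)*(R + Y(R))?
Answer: 1440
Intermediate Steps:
o(u) = (2 + u)²
U(R) = -8*R (U(R) = -4*(R + R) = -8*R)
Z(c, A) = c + 2*A (Z(c, A) = (A + c) + A = c + 2*A)
Z(-53, o(5))*U(-4) = (-53 + 2*(2 + 5)²)*(-8*(-4)) = (-53 + 2*7²)*32 = (-53 + 2*49)*32 = (-53 + 98)*32 = 45*32 = 1440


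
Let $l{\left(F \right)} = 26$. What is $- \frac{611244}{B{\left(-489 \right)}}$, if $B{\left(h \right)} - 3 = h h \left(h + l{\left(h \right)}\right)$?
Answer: $\frac{50937}{9226085} \approx 0.005521$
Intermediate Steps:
$B{\left(h \right)} = 3 + h^{2} \left(26 + h\right)$ ($B{\left(h \right)} = 3 + h h \left(h + 26\right) = 3 + h^{2} \left(26 + h\right)$)
$- \frac{611244}{B{\left(-489 \right)}} = - \frac{611244}{3 + \left(-489\right)^{3} + 26 \left(-489\right)^{2}} = - \frac{611244}{3 - 116930169 + 26 \cdot 239121} = - \frac{611244}{3 - 116930169 + 6217146} = - \frac{611244}{-110713020} = \left(-611244\right) \left(- \frac{1}{110713020}\right) = \frac{50937}{9226085}$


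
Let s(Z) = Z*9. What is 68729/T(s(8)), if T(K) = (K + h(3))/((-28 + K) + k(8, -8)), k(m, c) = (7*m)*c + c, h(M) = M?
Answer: -28316348/75 ≈ -3.7755e+5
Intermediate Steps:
k(m, c) = c + 7*c*m (k(m, c) = 7*c*m + c = c + 7*c*m)
s(Z) = 9*Z
T(K) = (3 + K)/(-484 + K) (T(K) = (K + 3)/((-28 + K) - 8*(1 + 7*8)) = (3 + K)/((-28 + K) - 8*(1 + 56)) = (3 + K)/((-28 + K) - 8*57) = (3 + K)/((-28 + K) - 456) = (3 + K)/(-484 + K))
68729/T(s(8)) = 68729/(((3 + 9*8)/(-484 + 9*8))) = 68729/(((3 + 72)/(-484 + 72))) = 68729/((75/(-412))) = 68729/((-1/412*75)) = 68729/(-75/412) = 68729*(-412/75) = -28316348/75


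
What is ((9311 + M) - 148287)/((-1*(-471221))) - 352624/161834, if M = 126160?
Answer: -84118949224/38129789657 ≈ -2.2061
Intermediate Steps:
((9311 + M) - 148287)/((-1*(-471221))) - 352624/161834 = ((9311 + 126160) - 148287)/((-1*(-471221))) - 352624/161834 = (135471 - 148287)/471221 - 352624*1/161834 = -12816*1/471221 - 176312/80917 = -12816/471221 - 176312/80917 = -84118949224/38129789657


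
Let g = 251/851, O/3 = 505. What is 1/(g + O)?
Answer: 851/1289516 ≈ 0.00065994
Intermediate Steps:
O = 1515 (O = 3*505 = 1515)
g = 251/851 (g = 251*(1/851) = 251/851 ≈ 0.29495)
1/(g + O) = 1/(251/851 + 1515) = 1/(1289516/851) = 851/1289516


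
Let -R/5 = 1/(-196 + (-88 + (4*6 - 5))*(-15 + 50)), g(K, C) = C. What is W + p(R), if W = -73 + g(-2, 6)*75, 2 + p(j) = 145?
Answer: 520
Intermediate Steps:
R = 5/2611 (R = -5/(-196 + (-88 + (4*6 - 5))*(-15 + 50)) = -5/(-196 + (-88 + (24 - 5))*35) = -5/(-196 + (-88 + 19)*35) = -5/(-196 - 69*35) = -5/(-196 - 2415) = -5/(-2611) = -5*(-1/2611) = 5/2611 ≈ 0.0019150)
p(j) = 143 (p(j) = -2 + 145 = 143)
W = 377 (W = -73 + 6*75 = -73 + 450 = 377)
W + p(R) = 377 + 143 = 520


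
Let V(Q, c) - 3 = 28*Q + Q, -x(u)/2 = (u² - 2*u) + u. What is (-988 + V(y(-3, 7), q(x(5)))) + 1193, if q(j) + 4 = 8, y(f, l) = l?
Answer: 411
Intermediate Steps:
x(u) = -2*u² + 2*u (x(u) = -2*((u² - 2*u) + u) = -2*(u² - u) = -2*u² + 2*u)
q(j) = 4 (q(j) = -4 + 8 = 4)
V(Q, c) = 3 + 29*Q (V(Q, c) = 3 + (28*Q + Q) = 3 + 29*Q)
(-988 + V(y(-3, 7), q(x(5)))) + 1193 = (-988 + (3 + 29*7)) + 1193 = (-988 + (3 + 203)) + 1193 = (-988 + 206) + 1193 = -782 + 1193 = 411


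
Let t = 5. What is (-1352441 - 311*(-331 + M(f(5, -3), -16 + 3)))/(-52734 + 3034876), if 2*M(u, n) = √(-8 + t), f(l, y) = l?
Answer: -624750/1491071 - 311*I*√3/5964284 ≈ -0.41899 - 9.0316e-5*I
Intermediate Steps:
M(u, n) = I*√3/2 (M(u, n) = √(-8 + 5)/2 = √(-3)/2 = (I*√3)/2 = I*√3/2)
(-1352441 - 311*(-331 + M(f(5, -3), -16 + 3)))/(-52734 + 3034876) = (-1352441 - 311*(-331 + I*√3/2))/(-52734 + 3034876) = (-1352441 + (102941 - 311*I*√3/2))/2982142 = (-1249500 - 311*I*√3/2)*(1/2982142) = -624750/1491071 - 311*I*√3/5964284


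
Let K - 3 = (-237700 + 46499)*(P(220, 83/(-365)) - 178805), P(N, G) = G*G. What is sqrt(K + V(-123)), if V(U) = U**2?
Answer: 4*sqrt(284666021198321)/365 ≈ 1.8490e+5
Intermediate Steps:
P(N, G) = G**2
K = 4554654323612111/133225 (K = 3 + (-237700 + 46499)*((83/(-365))**2 - 178805) = 3 - 191201*((83*(-1/365))**2 - 178805) = 3 - 191201*((-83/365)**2 - 178805) = 3 - 191201*(6889/133225 - 178805) = 3 - 191201*(-23821289236/133225) = 3 + 4554654323212436/133225 = 4554654323612111/133225 ≈ 3.4188e+10)
sqrt(K + V(-123)) = sqrt(4554654323612111/133225 + (-123)**2) = sqrt(4554654323612111/133225 + 15129) = sqrt(4554656339173136/133225) = 4*sqrt(284666021198321)/365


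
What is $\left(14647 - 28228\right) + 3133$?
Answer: $-10448$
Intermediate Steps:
$\left(14647 - 28228\right) + 3133 = -13581 + 3133 = -10448$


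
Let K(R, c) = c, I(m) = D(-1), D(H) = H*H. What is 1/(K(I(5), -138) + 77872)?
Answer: 1/77734 ≈ 1.2864e-5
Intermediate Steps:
D(H) = H²
I(m) = 1 (I(m) = (-1)² = 1)
1/(K(I(5), -138) + 77872) = 1/(-138 + 77872) = 1/77734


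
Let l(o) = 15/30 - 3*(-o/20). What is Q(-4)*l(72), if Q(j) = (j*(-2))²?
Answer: 3616/5 ≈ 723.20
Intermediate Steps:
l(o) = ½ + 3*o/20 (l(o) = 15*(1/30) - (-3)*o/20 = ½ + 3*o/20)
Q(j) = 4*j² (Q(j) = (-2*j)² = 4*j²)
Q(-4)*l(72) = (4*(-4)²)*(½ + (3/20)*72) = (4*16)*(½ + 54/5) = 64*(113/10) = 3616/5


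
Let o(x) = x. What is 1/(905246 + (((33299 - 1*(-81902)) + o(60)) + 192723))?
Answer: 1/1213230 ≈ 8.2425e-7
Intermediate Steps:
1/(905246 + (((33299 - 1*(-81902)) + o(60)) + 192723)) = 1/(905246 + (((33299 - 1*(-81902)) + 60) + 192723)) = 1/(905246 + (((33299 + 81902) + 60) + 192723)) = 1/(905246 + ((115201 + 60) + 192723)) = 1/(905246 + (115261 + 192723)) = 1/(905246 + 307984) = 1/1213230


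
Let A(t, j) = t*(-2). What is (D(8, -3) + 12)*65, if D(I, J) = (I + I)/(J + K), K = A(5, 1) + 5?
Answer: 650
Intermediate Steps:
A(t, j) = -2*t
K = -5 (K = -2*5 + 5 = -10 + 5 = -5)
D(I, J) = 2*I/(-5 + J) (D(I, J) = (I + I)/(J - 5) = (2*I)/(-5 + J) = 2*I/(-5 + J))
(D(8, -3) + 12)*65 = (2*8/(-5 - 3) + 12)*65 = (2*8/(-8) + 12)*65 = (2*8*(-⅛) + 12)*65 = (-2 + 12)*65 = 10*65 = 650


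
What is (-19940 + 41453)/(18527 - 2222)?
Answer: 7171/5435 ≈ 1.3194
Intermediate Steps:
(-19940 + 41453)/(18527 - 2222) = 21513/16305 = 21513*(1/16305) = 7171/5435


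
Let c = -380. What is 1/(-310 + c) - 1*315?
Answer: -217351/690 ≈ -315.00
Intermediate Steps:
1/(-310 + c) - 1*315 = 1/(-310 - 380) - 1*315 = 1/(-690) - 315 = -1/690 - 315 = -217351/690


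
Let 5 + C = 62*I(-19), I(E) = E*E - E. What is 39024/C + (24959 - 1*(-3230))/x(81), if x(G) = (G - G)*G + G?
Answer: 667152839/1907955 ≈ 349.67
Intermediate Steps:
I(E) = E² - E
x(G) = G (x(G) = 0*G + G = 0 + G = G)
C = 23555 (C = -5 + 62*(-19*(-1 - 19)) = -5 + 62*(-19*(-20)) = -5 + 62*380 = -5 + 23560 = 23555)
39024/C + (24959 - 1*(-3230))/x(81) = 39024/23555 + (24959 - 1*(-3230))/81 = 39024*(1/23555) + (24959 + 3230)*(1/81) = 39024/23555 + 28189*(1/81) = 39024/23555 + 28189/81 = 667152839/1907955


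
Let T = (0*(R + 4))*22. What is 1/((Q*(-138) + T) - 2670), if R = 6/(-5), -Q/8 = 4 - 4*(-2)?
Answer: 1/10578 ≈ 9.4536e-5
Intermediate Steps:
Q = -96 (Q = -8*(4 - 4*(-2)) = -8*(4 + 8) = -8*12 = -96)
R = -6/5 (R = 6*(-⅕) = -6/5 ≈ -1.2000)
T = 0 (T = (0*(-6/5 + 4))*22 = (0*(14/5))*22 = 0*22 = 0)
1/((Q*(-138) + T) - 2670) = 1/((-96*(-138) + 0) - 2670) = 1/((13248 + 0) - 2670) = 1/(13248 - 2670) = 1/10578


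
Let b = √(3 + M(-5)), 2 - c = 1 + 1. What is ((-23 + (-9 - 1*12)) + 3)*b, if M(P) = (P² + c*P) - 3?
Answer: -205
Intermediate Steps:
c = 0 (c = 2 - (1 + 1) = 2 - 1*2 = 2 - 2 = 0)
M(P) = -3 + P² (M(P) = (P² + 0*P) - 3 = (P² + 0) - 3 = P² - 3 = -3 + P²)
b = 5 (b = √(3 + (-3 + (-5)²)) = √(3 + (-3 + 25)) = √(3 + 22) = √25 = 5)
((-23 + (-9 - 1*12)) + 3)*b = ((-23 + (-9 - 1*12)) + 3)*5 = ((-23 + (-9 - 12)) + 3)*5 = ((-23 - 21) + 3)*5 = (-44 + 3)*5 = -41*5 = -205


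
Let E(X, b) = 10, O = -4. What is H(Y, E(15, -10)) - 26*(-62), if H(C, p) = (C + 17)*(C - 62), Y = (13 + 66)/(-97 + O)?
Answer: 6057454/10201 ≈ 593.81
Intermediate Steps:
Y = -79/101 (Y = (13 + 66)/(-97 - 4) = 79/(-101) = 79*(-1/101) = -79/101 ≈ -0.78218)
H(C, p) = (-62 + C)*(17 + C) (H(C, p) = (17 + C)*(-62 + C) = (-62 + C)*(17 + C))
H(Y, E(15, -10)) - 26*(-62) = (-1054 + (-79/101)² - 45*(-79/101)) - 26*(-62) = (-1054 + 6241/10201 + 3555/101) - 1*(-1612) = -10386558/10201 + 1612 = 6057454/10201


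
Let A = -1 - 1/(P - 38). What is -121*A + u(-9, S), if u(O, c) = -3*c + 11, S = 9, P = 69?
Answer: 3376/31 ≈ 108.90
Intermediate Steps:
u(O, c) = 11 - 3*c
A = -32/31 (A = -1 - 1/(69 - 38) = -1 - 1/31 = -32/31 ≈ -1.0323)
-121*A + u(-9, S) = -121*(-32/31) + (11 - 3*9) = 3872/31 + (11 - 27) = 3872/31 - 16 = 3376/31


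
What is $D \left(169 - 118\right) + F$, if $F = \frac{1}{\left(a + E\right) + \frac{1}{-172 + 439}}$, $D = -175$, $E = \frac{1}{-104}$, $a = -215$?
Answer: $- \frac{53284803543}{5970283} \approx -8925.0$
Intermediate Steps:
$E = - \frac{1}{104} \approx -0.0096154$
$F = - \frac{27768}{5970283}$ ($F = \frac{1}{\left(-215 - \frac{1}{104}\right) + \frac{1}{-172 + 439}} = \frac{1}{- \frac{22361}{104} + \frac{1}{267}} = \frac{1}{- \frac{5970283}{27768}} = - \frac{27768}{5970283} \approx -0.004651$)
$D \left(169 - 118\right) + F = - 175 \left(169 - 118\right) - \frac{27768}{5970283} = \left(-175\right) 51 - \frac{27768}{5970283} = -8925 - \frac{27768}{5970283} = - \frac{53284803543}{5970283}$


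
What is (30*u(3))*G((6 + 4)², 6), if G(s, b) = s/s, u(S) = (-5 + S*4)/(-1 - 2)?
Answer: -70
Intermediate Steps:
u(S) = 5/3 - 4*S/3 (u(S) = (-5 + 4*S)/(-3) = (-5 + 4*S)*(-⅓) = 5/3 - 4*S/3)
G(s, b) = 1
(30*u(3))*G((6 + 4)², 6) = (30*(5/3 - 4/3*3))*1 = (30*(5/3 - 4))*1 = (30*(-7/3))*1 = -70*1 = -70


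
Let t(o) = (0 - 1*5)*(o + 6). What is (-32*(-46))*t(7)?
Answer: -95680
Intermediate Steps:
t(o) = -30 - 5*o (t(o) = (0 - 5)*(6 + o) = -5*(6 + o) = -30 - 5*o)
(-32*(-46))*t(7) = (-32*(-46))*(-30 - 5*7) = 1472*(-30 - 35) = 1472*(-65) = -95680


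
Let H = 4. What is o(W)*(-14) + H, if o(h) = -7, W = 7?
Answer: 102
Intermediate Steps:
o(W)*(-14) + H = -7*(-14) + 4 = 98 + 4 = 102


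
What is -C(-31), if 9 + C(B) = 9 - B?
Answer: -31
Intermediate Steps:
C(B) = -B (C(B) = -9 + (9 - B) = -B)
-C(-31) = -(-1)*(-31) = -1*31 = -31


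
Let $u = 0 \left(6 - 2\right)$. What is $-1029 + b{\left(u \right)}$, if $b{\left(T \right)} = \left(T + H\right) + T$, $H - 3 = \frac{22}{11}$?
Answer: $-1024$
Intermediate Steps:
$H = 5$ ($H = 3 + \frac{22}{11} = 3 + 22 \cdot \frac{1}{11} = 3 + 2 = 5$)
$u = 0$ ($u = 0 \cdot 4 = 0$)
$b{\left(T \right)} = 5 + 2 T$ ($b{\left(T \right)} = \left(T + 5\right) + T = \left(5 + T\right) + T = 5 + 2 T$)
$-1029 + b{\left(u \right)} = -1029 + \left(5 + 2 \cdot 0\right) = -1029 + \left(5 + 0\right) = -1029 + 5 = -1024$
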